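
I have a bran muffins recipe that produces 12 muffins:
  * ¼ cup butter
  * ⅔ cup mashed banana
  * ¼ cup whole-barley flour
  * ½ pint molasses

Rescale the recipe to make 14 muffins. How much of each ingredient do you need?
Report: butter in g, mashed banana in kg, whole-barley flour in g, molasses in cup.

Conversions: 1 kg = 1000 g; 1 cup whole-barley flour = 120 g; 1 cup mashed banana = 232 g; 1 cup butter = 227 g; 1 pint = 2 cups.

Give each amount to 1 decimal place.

Scaling factor: 14/12 = 7/6.
butter: 0.25 cup × 7/6 × 227 g/cup ≈ 66.2 g
mashed banana: 2/3 cup × 7/6 × 232 g/cup ÷ 1000 g/kg ≈ 0.2 kg
whole-barley flour: 0.25 cup × 7/6 × 120 g/cup = 35.0 g
molasses: 0.5 pint × 7/6 × 2 cup/pint ≈ 1.2 cup

butter: 66.2 g; mashed banana: 0.2 kg; whole-barley flour: 35.0 g; molasses: 1.2 cup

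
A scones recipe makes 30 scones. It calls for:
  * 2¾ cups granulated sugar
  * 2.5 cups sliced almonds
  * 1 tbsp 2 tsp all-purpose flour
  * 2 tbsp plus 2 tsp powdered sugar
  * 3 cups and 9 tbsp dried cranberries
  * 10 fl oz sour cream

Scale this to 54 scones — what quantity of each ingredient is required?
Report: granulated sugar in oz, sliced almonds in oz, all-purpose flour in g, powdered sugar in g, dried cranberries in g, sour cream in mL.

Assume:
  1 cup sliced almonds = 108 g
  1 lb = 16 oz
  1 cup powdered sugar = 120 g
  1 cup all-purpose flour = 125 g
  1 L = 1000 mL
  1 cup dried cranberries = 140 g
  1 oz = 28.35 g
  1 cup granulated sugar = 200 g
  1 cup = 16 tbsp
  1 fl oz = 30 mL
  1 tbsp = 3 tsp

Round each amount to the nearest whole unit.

granulated sugar: 35 oz; sliced almonds: 17 oz; all-purpose flour: 23 g; powdered sugar: 36 g; dried cranberries: 898 g; sour cream: 540 mL

Scaling factor: 54/30 = 9/5 = 1.8.
granulated sugar: 2.75 cup × 9/5 × 200 g/cup ÷ 28.35 g/oz ≈ 35 oz
sliced almonds: 2.5 cup × 9/5 × 108 g/cup ÷ 28.35 g/oz ≈ 17 oz
all-purpose flour: (1 tbsp + 2 tsp = 5/3 tbsp) × 9/5 ÷ 16 tbsp/cup × 125 g/cup ≈ 23 g
powdered sugar: (2 tbsp + 2 tsp = 8/3 tbsp) × 9/5 ÷ 16 tbsp/cup × 120 g/cup = 36 g
dried cranberries: (3 cup + 9 tbsp = 3.5625 cup) × 9/5 × 140 g/cup ≈ 898 g
sour cream: 10 fl oz × 9/5 × 30 mL/fl oz = 540 mL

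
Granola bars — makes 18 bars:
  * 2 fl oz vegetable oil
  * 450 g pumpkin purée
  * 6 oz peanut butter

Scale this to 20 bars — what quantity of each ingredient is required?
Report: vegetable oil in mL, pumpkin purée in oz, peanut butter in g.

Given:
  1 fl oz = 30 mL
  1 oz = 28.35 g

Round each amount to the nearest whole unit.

Scaling factor: 20/18 = 10/9.
vegetable oil: 2 fl oz × 10/9 × 30 mL/fl oz ≈ 67 mL
pumpkin purée: 450 g × 10/9 ÷ 28.35 g/oz ≈ 18 oz
peanut butter: 6 oz × 10/9 × 28.35 g/oz = 189 g

vegetable oil: 67 mL; pumpkin purée: 18 oz; peanut butter: 189 g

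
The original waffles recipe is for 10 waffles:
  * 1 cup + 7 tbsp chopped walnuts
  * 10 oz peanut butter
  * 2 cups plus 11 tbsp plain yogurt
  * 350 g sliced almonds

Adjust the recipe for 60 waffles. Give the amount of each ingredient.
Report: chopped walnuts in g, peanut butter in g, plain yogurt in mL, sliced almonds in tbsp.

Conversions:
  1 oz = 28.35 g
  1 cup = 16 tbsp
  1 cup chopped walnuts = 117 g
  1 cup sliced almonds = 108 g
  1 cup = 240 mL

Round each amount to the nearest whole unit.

chopped walnuts: 1009 g; peanut butter: 1701 g; plain yogurt: 3870 mL; sliced almonds: 311 tbsp

Scaling factor: 60/10 = 6.
chopped walnuts: (1 cup + 7 tbsp = 1.4375 cup) × 6 × 117 g/cup ≈ 1009 g
peanut butter: 10 oz × 6 × 28.35 g/oz = 1701 g
plain yogurt: (2 cup + 11 tbsp = 2.6875 cup) × 6 × 240 mL/cup = 3870 mL
sliced almonds: 350 g × 6 ÷ 108 g/cup × 16 tbsp/cup ≈ 311 tbsp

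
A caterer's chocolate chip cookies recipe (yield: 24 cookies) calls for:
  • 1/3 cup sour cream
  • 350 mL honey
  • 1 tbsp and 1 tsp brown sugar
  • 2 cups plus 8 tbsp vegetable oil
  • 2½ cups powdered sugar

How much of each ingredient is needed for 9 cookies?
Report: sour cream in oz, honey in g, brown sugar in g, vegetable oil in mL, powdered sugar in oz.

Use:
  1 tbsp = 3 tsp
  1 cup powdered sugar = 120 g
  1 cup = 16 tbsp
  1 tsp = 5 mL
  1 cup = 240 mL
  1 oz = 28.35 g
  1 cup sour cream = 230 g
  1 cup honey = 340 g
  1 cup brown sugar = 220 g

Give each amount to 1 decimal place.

sour cream: 1.0 oz; honey: 185.9 g; brown sugar: 6.9 g; vegetable oil: 225.0 mL; powdered sugar: 4.0 oz

Scaling factor: 9/24 = 3/8 = 0.375.
sour cream: 1/3 cup × 3/8 × 230 g/cup ÷ 28.35 g/oz ≈ 1.0 oz
honey: 350 mL × 3/8 ÷ 240 mL/cup × 340 g/cup ≈ 185.9 g
brown sugar: (1 tbsp + 1 tsp = 4/3 tbsp) × 3/8 ÷ 16 tbsp/cup × 220 g/cup ≈ 6.9 g
vegetable oil: (2 cup + 8 tbsp = 2.5 cup) × 3/8 × 240 mL/cup = 225.0 mL
powdered sugar: 2.5 cup × 3/8 × 120 g/cup ÷ 28.35 g/oz ≈ 4.0 oz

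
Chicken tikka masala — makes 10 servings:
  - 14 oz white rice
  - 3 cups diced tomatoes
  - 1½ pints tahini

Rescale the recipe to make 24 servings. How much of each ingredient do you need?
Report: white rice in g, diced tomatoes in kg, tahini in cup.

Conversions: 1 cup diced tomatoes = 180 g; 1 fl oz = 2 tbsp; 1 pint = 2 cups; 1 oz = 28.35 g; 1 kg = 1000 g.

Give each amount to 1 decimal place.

white rice: 952.6 g; diced tomatoes: 1.3 kg; tahini: 7.2 cup

Scaling factor: 24/10 = 12/5 = 2.4.
white rice: 14 oz × 12/5 × 28.35 g/oz ≈ 952.6 g
diced tomatoes: 3 cup × 12/5 × 180 g/cup ÷ 1000 g/kg ≈ 1.3 kg
tahini: 1.5 pint × 12/5 × 2 cup/pint = 7.2 cup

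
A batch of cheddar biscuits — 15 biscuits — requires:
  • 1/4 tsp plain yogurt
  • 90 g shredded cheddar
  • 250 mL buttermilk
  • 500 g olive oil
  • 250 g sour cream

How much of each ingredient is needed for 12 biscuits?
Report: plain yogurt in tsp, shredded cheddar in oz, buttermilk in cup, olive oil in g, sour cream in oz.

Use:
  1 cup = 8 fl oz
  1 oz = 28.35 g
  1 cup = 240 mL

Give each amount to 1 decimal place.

plain yogurt: 0.2 tsp; shredded cheddar: 2.5 oz; buttermilk: 0.8 cup; olive oil: 400.0 g; sour cream: 7.1 oz

Scaling factor: 12/15 = 4/5 = 0.8.
plain yogurt: 0.25 tsp × 4/5 = 0.2 tsp
shredded cheddar: 90 g × 4/5 ÷ 28.35 g/oz ≈ 2.5 oz
buttermilk: 250 mL × 4/5 ÷ 240 mL/cup ≈ 0.8 cup
olive oil: 500 g × 4/5 = 400.0 g
sour cream: 250 g × 4/5 ÷ 28.35 g/oz ≈ 7.1 oz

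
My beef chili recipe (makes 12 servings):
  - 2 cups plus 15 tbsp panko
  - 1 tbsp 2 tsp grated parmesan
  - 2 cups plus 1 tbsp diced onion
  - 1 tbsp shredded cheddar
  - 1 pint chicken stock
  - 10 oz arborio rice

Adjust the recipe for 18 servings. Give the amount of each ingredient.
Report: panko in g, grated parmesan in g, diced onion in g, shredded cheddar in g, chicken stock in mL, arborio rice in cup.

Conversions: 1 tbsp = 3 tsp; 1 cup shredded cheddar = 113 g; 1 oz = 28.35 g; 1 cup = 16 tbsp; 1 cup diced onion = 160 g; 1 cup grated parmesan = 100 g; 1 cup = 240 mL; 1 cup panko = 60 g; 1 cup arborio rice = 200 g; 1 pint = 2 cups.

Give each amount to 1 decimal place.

panko: 264.4 g; grated parmesan: 15.6 g; diced onion: 495.0 g; shredded cheddar: 10.6 g; chicken stock: 720.0 mL; arborio rice: 2.1 cup

Scaling factor: 18/12 = 3/2 = 1.5.
panko: (2 cup + 15 tbsp = 2.9375 cup) × 3/2 × 60 g/cup ≈ 264.4 g
grated parmesan: (1 tbsp + 2 tsp = 5/3 tbsp) × 3/2 ÷ 16 tbsp/cup × 100 g/cup ≈ 15.6 g
diced onion: (2 cup + 1 tbsp = 2.0625 cup) × 3/2 × 160 g/cup = 495.0 g
shredded cheddar: 1 tbsp × 3/2 ÷ 16 tbsp/cup × 113 g/cup ≈ 10.6 g
chicken stock: 1 pint × 3/2 × 2 cup/pint × 240 mL/cup = 720.0 mL
arborio rice: 10 oz × 3/2 × 28.35 g/oz ÷ 200 g/cup ≈ 2.1 cup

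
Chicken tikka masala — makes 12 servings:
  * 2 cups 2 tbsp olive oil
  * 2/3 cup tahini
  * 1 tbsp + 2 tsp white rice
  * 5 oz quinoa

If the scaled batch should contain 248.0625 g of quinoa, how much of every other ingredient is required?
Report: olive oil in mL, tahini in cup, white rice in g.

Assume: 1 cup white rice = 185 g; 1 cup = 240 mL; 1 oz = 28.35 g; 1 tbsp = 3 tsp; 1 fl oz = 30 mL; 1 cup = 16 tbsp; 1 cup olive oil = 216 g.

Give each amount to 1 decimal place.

olive oil: 892.5 mL; tahini: 1.2 cup; white rice: 33.7 g

The original recipe has 141.75 g of quinoa, so the scaling factor is 248.0625 ÷ 141.75 = 7/4 = 1.75.
olive oil: (2 cup + 2 tbsp = 2.125 cup) × 7/4 × 240 mL/cup = 892.5 mL
tahini: 2/3 cup × 7/4 ≈ 1.2 cup
white rice: (1 tbsp + 2 tsp = 5/3 tbsp) × 7/4 ÷ 16 tbsp/cup × 185 g/cup ≈ 33.7 g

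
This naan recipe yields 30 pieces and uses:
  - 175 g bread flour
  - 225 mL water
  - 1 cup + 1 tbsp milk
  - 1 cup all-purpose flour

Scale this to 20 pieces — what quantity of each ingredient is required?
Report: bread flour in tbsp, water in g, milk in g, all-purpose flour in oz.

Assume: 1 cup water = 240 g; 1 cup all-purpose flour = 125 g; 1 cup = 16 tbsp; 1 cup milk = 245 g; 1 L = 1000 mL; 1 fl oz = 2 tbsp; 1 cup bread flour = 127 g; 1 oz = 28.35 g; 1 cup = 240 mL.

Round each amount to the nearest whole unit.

bread flour: 15 tbsp; water: 150 g; milk: 174 g; all-purpose flour: 3 oz

Scaling factor: 20/30 = 2/3.
bread flour: 175 g × 2/3 ÷ 127 g/cup × 16 tbsp/cup ≈ 15 tbsp
water: 225 mL × 2/3 ÷ 240 mL/cup × 240 g/cup = 150 g
milk: (1 cup + 1 tbsp = 1.0625 cup) × 2/3 × 245 g/cup ≈ 174 g
all-purpose flour: 1 cup × 2/3 × 125 g/cup ÷ 28.35 g/oz ≈ 3 oz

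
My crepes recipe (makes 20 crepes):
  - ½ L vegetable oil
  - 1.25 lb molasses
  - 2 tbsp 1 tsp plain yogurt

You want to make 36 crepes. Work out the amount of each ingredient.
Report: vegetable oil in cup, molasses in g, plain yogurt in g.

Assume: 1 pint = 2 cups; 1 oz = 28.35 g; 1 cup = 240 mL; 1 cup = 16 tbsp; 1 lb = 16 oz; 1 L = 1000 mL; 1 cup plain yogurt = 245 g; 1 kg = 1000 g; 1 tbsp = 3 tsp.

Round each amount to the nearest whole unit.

Scaling factor: 36/20 = 9/5 = 1.8.
vegetable oil: 0.5 L × 9/5 × 1000 mL/L ÷ 240 mL/cup ≈ 4 cup
molasses: 1.25 lb × 9/5 × 16 oz/lb × 28.35 g/oz ≈ 1021 g
plain yogurt: (2 tbsp + 1 tsp = 7/3 tbsp) × 9/5 ÷ 16 tbsp/cup × 245 g/cup ≈ 64 g

vegetable oil: 4 cup; molasses: 1021 g; plain yogurt: 64 g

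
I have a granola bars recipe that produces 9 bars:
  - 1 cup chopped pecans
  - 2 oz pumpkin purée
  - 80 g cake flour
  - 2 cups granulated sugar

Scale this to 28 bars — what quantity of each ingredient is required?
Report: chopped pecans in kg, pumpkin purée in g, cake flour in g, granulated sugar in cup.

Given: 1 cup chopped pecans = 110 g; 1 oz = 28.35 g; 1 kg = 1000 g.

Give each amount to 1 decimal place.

chopped pecans: 0.3 kg; pumpkin purée: 176.4 g; cake flour: 248.9 g; granulated sugar: 6.2 cup

Scaling factor: 28/9.
chopped pecans: 1 cup × 28/9 × 110 g/cup ÷ 1000 g/kg ≈ 0.3 kg
pumpkin purée: 2 oz × 28/9 × 28.35 g/oz = 176.4 g
cake flour: 80 g × 28/9 ≈ 248.9 g
granulated sugar: 2 cup × 28/9 ≈ 6.2 cup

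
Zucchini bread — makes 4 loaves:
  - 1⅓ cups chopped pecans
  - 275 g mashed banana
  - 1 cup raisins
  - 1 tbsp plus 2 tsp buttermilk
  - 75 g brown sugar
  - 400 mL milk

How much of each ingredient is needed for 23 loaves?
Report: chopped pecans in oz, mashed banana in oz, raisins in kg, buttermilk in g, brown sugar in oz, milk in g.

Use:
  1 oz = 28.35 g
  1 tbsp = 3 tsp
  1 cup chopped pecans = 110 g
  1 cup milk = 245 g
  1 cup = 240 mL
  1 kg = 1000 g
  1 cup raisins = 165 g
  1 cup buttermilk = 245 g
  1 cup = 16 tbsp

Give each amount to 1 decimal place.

chopped pecans: 29.7 oz; mashed banana: 55.8 oz; raisins: 0.9 kg; buttermilk: 146.7 g; brown sugar: 15.2 oz; milk: 2347.9 g

Scaling factor: 23/4 = 5.75.
chopped pecans: 4/3 cup × 23/4 × 110 g/cup ÷ 28.35 g/oz ≈ 29.7 oz
mashed banana: 275 g × 23/4 ÷ 28.35 g/oz ≈ 55.8 oz
raisins: 1 cup × 23/4 × 165 g/cup ÷ 1000 g/kg ≈ 0.9 kg
buttermilk: (1 tbsp + 2 tsp = 5/3 tbsp) × 23/4 ÷ 16 tbsp/cup × 245 g/cup ≈ 146.7 g
brown sugar: 75 g × 23/4 ÷ 28.35 g/oz ≈ 15.2 oz
milk: 400 mL × 23/4 ÷ 240 mL/cup × 245 g/cup ≈ 2347.9 g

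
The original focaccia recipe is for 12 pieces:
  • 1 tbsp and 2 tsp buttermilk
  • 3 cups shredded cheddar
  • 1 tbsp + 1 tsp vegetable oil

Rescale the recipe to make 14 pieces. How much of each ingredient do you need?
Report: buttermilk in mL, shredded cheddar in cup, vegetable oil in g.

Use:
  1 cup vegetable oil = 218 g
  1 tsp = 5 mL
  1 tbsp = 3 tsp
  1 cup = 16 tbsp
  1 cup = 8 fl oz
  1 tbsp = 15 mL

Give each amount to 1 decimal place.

Scaling factor: 14/12 = 7/6.
buttermilk: (1 tbsp + 2 tsp = 5/3 tbsp) × 7/6 × 15 mL/tbsp ≈ 29.2 mL
shredded cheddar: 3 cup × 7/6 = 3.5 cup
vegetable oil: (1 tbsp + 1 tsp = 4/3 tbsp) × 7/6 ÷ 16 tbsp/cup × 218 g/cup ≈ 21.2 g

buttermilk: 29.2 mL; shredded cheddar: 3.5 cup; vegetable oil: 21.2 g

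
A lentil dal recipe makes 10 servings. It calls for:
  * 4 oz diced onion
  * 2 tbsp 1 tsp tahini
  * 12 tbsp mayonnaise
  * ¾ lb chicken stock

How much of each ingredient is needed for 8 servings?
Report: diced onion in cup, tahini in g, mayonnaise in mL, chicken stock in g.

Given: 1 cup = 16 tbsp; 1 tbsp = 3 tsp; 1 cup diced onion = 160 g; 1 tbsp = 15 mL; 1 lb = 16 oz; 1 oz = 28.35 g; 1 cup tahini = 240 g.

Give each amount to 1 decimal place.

Scaling factor: 8/10 = 4/5 = 0.8.
diced onion: 4 oz × 4/5 × 28.35 g/oz ÷ 160 g/cup ≈ 0.6 cup
tahini: (2 tbsp + 1 tsp = 7/3 tbsp) × 4/5 ÷ 16 tbsp/cup × 240 g/cup = 28.0 g
mayonnaise: 12 tbsp × 4/5 × 15 mL/tbsp = 144.0 mL
chicken stock: 0.75 lb × 4/5 × 16 oz/lb × 28.35 g/oz ≈ 272.2 g

diced onion: 0.6 cup; tahini: 28.0 g; mayonnaise: 144.0 mL; chicken stock: 272.2 g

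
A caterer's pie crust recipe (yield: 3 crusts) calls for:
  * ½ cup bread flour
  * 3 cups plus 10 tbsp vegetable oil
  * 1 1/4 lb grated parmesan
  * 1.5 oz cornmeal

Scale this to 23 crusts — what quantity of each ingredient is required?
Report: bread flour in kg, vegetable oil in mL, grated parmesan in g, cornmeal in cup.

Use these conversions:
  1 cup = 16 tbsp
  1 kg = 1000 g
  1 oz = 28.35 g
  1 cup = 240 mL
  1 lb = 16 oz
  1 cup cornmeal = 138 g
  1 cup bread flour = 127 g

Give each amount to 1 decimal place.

bread flour: 0.5 kg; vegetable oil: 6670.0 mL; grated parmesan: 4347.0 g; cornmeal: 2.4 cup

Scaling factor: 23/3.
bread flour: 0.5 cup × 23/3 × 127 g/cup ÷ 1000 g/kg ≈ 0.5 kg
vegetable oil: (3 cup + 10 tbsp = 3.625 cup) × 23/3 × 240 mL/cup = 6670.0 mL
grated parmesan: 1.25 lb × 23/3 × 16 oz/lb × 28.35 g/oz = 4347.0 g
cornmeal: 1.5 oz × 23/3 × 28.35 g/oz ÷ 138 g/cup ≈ 2.4 cup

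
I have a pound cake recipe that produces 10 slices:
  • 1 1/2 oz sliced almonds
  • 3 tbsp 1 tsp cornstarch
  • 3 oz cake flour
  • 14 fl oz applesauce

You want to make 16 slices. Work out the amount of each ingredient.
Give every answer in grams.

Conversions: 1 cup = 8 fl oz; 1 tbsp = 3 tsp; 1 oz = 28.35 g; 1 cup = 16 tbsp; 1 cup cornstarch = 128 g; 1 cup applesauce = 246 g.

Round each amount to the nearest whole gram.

Scaling factor: 16/10 = 8/5 = 1.6.
sliced almonds: 1.5 oz × 8/5 × 28.35 g/oz ≈ 68 g
cornstarch: (3 tbsp + 1 tsp = 10/3 tbsp) × 8/5 ÷ 16 tbsp/cup × 128 g/cup ≈ 43 g
cake flour: 3 oz × 8/5 × 28.35 g/oz ≈ 136 g
applesauce: 14 fl oz × 8/5 ÷ 8 fl oz/cup × 246 g/cup ≈ 689 g

sliced almonds: 68 g; cornstarch: 43 g; cake flour: 136 g; applesauce: 689 g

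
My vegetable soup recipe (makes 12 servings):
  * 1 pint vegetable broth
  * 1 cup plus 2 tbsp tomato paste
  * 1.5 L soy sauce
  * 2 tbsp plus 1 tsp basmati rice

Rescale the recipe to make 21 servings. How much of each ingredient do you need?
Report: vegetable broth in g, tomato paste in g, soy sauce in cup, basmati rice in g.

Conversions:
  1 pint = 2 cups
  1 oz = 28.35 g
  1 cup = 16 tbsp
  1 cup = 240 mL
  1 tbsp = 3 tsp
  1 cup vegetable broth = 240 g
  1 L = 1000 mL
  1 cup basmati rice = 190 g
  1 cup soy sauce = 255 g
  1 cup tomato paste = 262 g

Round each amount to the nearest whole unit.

Scaling factor: 21/12 = 7/4 = 1.75.
vegetable broth: 1 pint × 7/4 × 2 cup/pint × 240 g/cup = 840 g
tomato paste: (1 cup + 2 tbsp = 1.125 cup) × 7/4 × 262 g/cup ≈ 516 g
soy sauce: 1.5 L × 7/4 × 1000 mL/L ÷ 240 mL/cup ≈ 11 cup
basmati rice: (2 tbsp + 1 tsp = 7/3 tbsp) × 7/4 ÷ 16 tbsp/cup × 190 g/cup ≈ 48 g

vegetable broth: 840 g; tomato paste: 516 g; soy sauce: 11 cup; basmati rice: 48 g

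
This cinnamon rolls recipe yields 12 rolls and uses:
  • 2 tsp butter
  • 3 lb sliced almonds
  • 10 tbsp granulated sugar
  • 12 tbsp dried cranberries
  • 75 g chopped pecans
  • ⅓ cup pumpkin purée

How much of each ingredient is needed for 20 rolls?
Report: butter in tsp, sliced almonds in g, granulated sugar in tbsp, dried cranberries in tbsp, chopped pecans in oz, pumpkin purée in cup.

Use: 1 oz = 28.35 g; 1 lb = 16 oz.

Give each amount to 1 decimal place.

Scaling factor: 20/12 = 5/3.
butter: 2 tsp × 5/3 ≈ 3.3 tsp
sliced almonds: 3 lb × 5/3 × 16 oz/lb × 28.35 g/oz = 2268.0 g
granulated sugar: 10 tbsp × 5/3 ≈ 16.7 tbsp
dried cranberries: 12 tbsp × 5/3 = 20.0 tbsp
chopped pecans: 75 g × 5/3 ÷ 28.35 g/oz ≈ 4.4 oz
pumpkin purée: 1/3 cup × 5/3 ≈ 0.6 cup

butter: 3.3 tsp; sliced almonds: 2268.0 g; granulated sugar: 16.7 tbsp; dried cranberries: 20.0 tbsp; chopped pecans: 4.4 oz; pumpkin purée: 0.6 cup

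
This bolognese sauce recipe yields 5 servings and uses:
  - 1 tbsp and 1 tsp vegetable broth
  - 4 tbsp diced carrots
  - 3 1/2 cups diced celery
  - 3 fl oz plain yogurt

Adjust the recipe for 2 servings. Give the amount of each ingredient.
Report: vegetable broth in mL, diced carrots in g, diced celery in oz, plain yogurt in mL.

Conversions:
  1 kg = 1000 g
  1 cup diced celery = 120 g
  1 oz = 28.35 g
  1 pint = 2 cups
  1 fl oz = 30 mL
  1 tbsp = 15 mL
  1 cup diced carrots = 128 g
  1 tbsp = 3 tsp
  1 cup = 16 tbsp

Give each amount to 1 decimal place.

Scaling factor: 2/5 = 0.4.
vegetable broth: (1 tbsp + 1 tsp = 4/3 tbsp) × 2/5 × 15 mL/tbsp = 8.0 mL
diced carrots: 4 tbsp × 2/5 ÷ 16 tbsp/cup × 128 g/cup = 12.8 g
diced celery: 3.5 cup × 2/5 × 120 g/cup ÷ 28.35 g/oz ≈ 5.9 oz
plain yogurt: 3 fl oz × 2/5 × 30 mL/fl oz = 36.0 mL

vegetable broth: 8.0 mL; diced carrots: 12.8 g; diced celery: 5.9 oz; plain yogurt: 36.0 mL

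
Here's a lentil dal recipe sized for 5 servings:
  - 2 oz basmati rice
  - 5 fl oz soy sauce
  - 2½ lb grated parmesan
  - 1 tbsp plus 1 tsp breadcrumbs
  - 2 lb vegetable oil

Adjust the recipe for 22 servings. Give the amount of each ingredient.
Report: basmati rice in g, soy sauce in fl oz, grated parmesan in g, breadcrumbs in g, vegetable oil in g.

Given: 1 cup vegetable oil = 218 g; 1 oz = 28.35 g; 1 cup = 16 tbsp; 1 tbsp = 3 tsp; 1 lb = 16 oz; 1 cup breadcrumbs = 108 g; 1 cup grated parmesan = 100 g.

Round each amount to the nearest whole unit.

basmati rice: 249 g; soy sauce: 22 fl oz; grated parmesan: 4990 g; breadcrumbs: 40 g; vegetable oil: 3992 g

Scaling factor: 22/5 = 4.4.
basmati rice: 2 oz × 22/5 × 28.35 g/oz ≈ 249 g
soy sauce: 5 fl oz × 22/5 = 22 fl oz
grated parmesan: 2.5 lb × 22/5 × 16 oz/lb × 28.35 g/oz ≈ 4990 g
breadcrumbs: (1 tbsp + 1 tsp = 4/3 tbsp) × 22/5 ÷ 16 tbsp/cup × 108 g/cup ≈ 40 g
vegetable oil: 2 lb × 22/5 × 16 oz/lb × 28.35 g/oz ≈ 3992 g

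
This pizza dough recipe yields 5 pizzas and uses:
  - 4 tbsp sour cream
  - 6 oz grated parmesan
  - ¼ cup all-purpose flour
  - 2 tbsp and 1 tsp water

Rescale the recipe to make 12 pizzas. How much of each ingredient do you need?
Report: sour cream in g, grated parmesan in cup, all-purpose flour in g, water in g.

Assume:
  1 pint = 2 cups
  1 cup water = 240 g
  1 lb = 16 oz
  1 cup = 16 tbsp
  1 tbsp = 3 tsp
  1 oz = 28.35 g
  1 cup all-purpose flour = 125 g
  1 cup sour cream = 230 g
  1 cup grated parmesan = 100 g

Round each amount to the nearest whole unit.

sour cream: 138 g; grated parmesan: 4 cup; all-purpose flour: 75 g; water: 84 g

Scaling factor: 12/5 = 2.4.
sour cream: 4 tbsp × 12/5 ÷ 16 tbsp/cup × 230 g/cup = 138 g
grated parmesan: 6 oz × 12/5 × 28.35 g/oz ÷ 100 g/cup ≈ 4 cup
all-purpose flour: 0.25 cup × 12/5 × 125 g/cup = 75 g
water: (2 tbsp + 1 tsp = 7/3 tbsp) × 12/5 ÷ 16 tbsp/cup × 240 g/cup = 84 g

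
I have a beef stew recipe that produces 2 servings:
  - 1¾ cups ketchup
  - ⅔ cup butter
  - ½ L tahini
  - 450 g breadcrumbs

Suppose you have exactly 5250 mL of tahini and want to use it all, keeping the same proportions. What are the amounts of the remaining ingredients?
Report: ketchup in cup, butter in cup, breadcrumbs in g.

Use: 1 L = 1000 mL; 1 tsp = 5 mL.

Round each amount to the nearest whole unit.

The original recipe has 500 mL of tahini, so the scaling factor is 5250 ÷ 500 = 21/2 = 10.5.
ketchup: 1.75 cup × 21/2 ≈ 18 cup
butter: 2/3 cup × 21/2 = 7 cup
breadcrumbs: 450 g × 21/2 = 4725 g

ketchup: 18 cup; butter: 7 cup; breadcrumbs: 4725 g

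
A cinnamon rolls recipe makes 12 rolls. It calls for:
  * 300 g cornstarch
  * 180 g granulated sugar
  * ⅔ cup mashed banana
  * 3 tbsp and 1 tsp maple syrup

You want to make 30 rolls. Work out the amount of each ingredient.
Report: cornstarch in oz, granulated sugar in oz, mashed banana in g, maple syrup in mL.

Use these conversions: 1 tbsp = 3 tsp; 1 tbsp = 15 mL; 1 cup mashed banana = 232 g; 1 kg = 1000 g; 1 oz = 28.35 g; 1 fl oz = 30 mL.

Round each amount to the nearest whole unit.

cornstarch: 26 oz; granulated sugar: 16 oz; mashed banana: 387 g; maple syrup: 125 mL

Scaling factor: 30/12 = 5/2 = 2.5.
cornstarch: 300 g × 5/2 ÷ 28.35 g/oz ≈ 26 oz
granulated sugar: 180 g × 5/2 ÷ 28.35 g/oz ≈ 16 oz
mashed banana: 2/3 cup × 5/2 × 232 g/cup ≈ 387 g
maple syrup: (3 tbsp + 1 tsp = 10/3 tbsp) × 5/2 × 15 mL/tbsp = 125 mL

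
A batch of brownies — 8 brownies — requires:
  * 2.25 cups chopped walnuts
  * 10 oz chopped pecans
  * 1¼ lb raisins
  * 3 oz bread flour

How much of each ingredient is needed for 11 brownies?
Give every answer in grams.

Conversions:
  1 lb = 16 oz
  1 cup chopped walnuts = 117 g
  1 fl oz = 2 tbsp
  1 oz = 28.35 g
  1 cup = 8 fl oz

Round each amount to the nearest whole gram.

Scaling factor: 11/8 = 1.375.
chopped walnuts: 2.25 cup × 11/8 × 117 g/cup ≈ 362 g
chopped pecans: 10 oz × 11/8 × 28.35 g/oz ≈ 390 g
raisins: 1.25 lb × 11/8 × 16 oz/lb × 28.35 g/oz ≈ 780 g
bread flour: 3 oz × 11/8 × 28.35 g/oz ≈ 117 g

chopped walnuts: 362 g; chopped pecans: 390 g; raisins: 780 g; bread flour: 117 g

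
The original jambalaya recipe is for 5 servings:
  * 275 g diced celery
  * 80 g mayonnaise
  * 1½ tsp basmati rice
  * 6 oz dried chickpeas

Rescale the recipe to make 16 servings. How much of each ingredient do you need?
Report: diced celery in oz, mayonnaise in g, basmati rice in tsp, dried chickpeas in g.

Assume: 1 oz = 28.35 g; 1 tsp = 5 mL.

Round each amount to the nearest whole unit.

Scaling factor: 16/5 = 3.2.
diced celery: 275 g × 16/5 ÷ 28.35 g/oz ≈ 31 oz
mayonnaise: 80 g × 16/5 = 256 g
basmati rice: 1.5 tsp × 16/5 ≈ 5 tsp
dried chickpeas: 6 oz × 16/5 × 28.35 g/oz ≈ 544 g

diced celery: 31 oz; mayonnaise: 256 g; basmati rice: 5 tsp; dried chickpeas: 544 g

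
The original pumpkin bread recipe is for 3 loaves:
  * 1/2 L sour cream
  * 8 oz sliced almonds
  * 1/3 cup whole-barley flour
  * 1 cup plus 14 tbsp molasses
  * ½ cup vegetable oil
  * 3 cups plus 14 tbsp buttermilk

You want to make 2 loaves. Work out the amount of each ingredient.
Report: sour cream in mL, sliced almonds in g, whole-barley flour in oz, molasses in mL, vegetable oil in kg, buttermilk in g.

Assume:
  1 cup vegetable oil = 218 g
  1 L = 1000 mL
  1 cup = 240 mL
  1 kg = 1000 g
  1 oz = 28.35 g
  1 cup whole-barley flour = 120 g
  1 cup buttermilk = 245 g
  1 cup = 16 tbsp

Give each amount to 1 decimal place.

Scaling factor: 2/3.
sour cream: 0.5 L × 2/3 × 1000 mL/L ≈ 333.3 mL
sliced almonds: 8 oz × 2/3 × 28.35 g/oz = 151.2 g
whole-barley flour: 1/3 cup × 2/3 × 120 g/cup ÷ 28.35 g/oz ≈ 0.9 oz
molasses: (1 cup + 14 tbsp = 1.875 cup) × 2/3 × 240 mL/cup = 300.0 mL
vegetable oil: 0.5 cup × 2/3 × 218 g/cup ÷ 1000 g/kg ≈ 0.1 kg
buttermilk: (3 cup + 14 tbsp = 3.875 cup) × 2/3 × 245 g/cup ≈ 632.9 g

sour cream: 333.3 mL; sliced almonds: 151.2 g; whole-barley flour: 0.9 oz; molasses: 300.0 mL; vegetable oil: 0.1 kg; buttermilk: 632.9 g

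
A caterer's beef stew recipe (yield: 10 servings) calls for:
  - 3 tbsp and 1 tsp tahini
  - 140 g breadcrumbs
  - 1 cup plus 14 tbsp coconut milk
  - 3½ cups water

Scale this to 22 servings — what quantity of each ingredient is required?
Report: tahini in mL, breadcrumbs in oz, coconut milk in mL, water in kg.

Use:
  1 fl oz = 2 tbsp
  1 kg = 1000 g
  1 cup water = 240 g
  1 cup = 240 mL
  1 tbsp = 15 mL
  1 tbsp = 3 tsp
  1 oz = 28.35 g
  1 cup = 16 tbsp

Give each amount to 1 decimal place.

tahini: 110.0 mL; breadcrumbs: 10.9 oz; coconut milk: 990.0 mL; water: 1.8 kg

Scaling factor: 22/10 = 11/5 = 2.2.
tahini: (3 tbsp + 1 tsp = 10/3 tbsp) × 11/5 × 15 mL/tbsp = 110.0 mL
breadcrumbs: 140 g × 11/5 ÷ 28.35 g/oz ≈ 10.9 oz
coconut milk: (1 cup + 14 tbsp = 1.875 cup) × 11/5 × 240 mL/cup = 990.0 mL
water: 3.5 cup × 11/5 × 240 g/cup ÷ 1000 g/kg ≈ 1.8 kg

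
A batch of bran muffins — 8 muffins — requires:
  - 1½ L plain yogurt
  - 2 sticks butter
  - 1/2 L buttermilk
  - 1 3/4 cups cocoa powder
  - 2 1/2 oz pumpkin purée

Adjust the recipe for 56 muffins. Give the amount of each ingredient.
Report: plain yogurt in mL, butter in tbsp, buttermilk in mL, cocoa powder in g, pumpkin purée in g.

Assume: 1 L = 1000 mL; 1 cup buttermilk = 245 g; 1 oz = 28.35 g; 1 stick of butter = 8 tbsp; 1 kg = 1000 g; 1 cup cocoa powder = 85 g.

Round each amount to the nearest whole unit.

plain yogurt: 10500 mL; butter: 112 tbsp; buttermilk: 3500 mL; cocoa powder: 1041 g; pumpkin purée: 496 g

Scaling factor: 56/8 = 7.
plain yogurt: 1.5 L × 7 × 1000 mL/L = 10500 mL
butter: 2 stick × 7 × 8 tbsp/stick = 112 tbsp
buttermilk: 0.5 L × 7 × 1000 mL/L = 3500 mL
cocoa powder: 1.75 cup × 7 × 85 g/cup ≈ 1041 g
pumpkin purée: 2.5 oz × 7 × 28.35 g/oz ≈ 496 g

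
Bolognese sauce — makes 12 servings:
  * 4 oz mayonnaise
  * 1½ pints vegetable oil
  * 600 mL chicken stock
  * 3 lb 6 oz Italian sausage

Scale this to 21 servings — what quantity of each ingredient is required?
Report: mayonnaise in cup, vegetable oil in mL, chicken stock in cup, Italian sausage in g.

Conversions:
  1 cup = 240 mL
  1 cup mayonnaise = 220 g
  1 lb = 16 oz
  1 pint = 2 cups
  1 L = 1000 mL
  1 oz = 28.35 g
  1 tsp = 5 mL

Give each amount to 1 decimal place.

Scaling factor: 21/12 = 7/4 = 1.75.
mayonnaise: 4 oz × 7/4 × 28.35 g/oz ÷ 220 g/cup ≈ 0.9 cup
vegetable oil: 1.5 pint × 7/4 × 2 cup/pint × 240 mL/cup = 1260.0 mL
chicken stock: 600 mL × 7/4 ÷ 240 mL/cup ≈ 4.4 cup
Italian sausage: (3 lb + 6 oz = 3.375 lb) × 7/4 × 16 oz/lb × 28.35 g/oz ≈ 2679.1 g

mayonnaise: 0.9 cup; vegetable oil: 1260.0 mL; chicken stock: 4.4 cup; Italian sausage: 2679.1 g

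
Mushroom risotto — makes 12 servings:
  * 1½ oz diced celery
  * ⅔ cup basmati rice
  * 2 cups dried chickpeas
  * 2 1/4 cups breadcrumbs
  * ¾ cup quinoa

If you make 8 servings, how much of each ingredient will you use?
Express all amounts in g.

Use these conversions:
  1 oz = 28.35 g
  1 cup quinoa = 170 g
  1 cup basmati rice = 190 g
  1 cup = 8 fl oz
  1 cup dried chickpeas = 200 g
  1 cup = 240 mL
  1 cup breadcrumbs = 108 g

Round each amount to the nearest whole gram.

diced celery: 28 g; basmati rice: 84 g; dried chickpeas: 267 g; breadcrumbs: 162 g; quinoa: 85 g

Scaling factor: 8/12 = 2/3.
diced celery: 1.5 oz × 2/3 × 28.35 g/oz ≈ 28 g
basmati rice: 2/3 cup × 2/3 × 190 g/cup ≈ 84 g
dried chickpeas: 2 cup × 2/3 × 200 g/cup ≈ 267 g
breadcrumbs: 2.25 cup × 2/3 × 108 g/cup = 162 g
quinoa: 0.75 cup × 2/3 × 170 g/cup = 85 g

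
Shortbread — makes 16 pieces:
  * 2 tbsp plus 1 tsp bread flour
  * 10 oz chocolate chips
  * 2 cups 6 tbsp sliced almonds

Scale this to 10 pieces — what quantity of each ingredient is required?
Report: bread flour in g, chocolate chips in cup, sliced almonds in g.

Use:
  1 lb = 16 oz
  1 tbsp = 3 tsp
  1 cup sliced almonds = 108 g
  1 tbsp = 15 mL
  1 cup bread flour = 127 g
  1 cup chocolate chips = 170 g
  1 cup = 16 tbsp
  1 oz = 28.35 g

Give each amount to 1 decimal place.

Scaling factor: 10/16 = 5/8 = 0.625.
bread flour: (2 tbsp + 1 tsp = 7/3 tbsp) × 5/8 ÷ 16 tbsp/cup × 127 g/cup ≈ 11.6 g
chocolate chips: 10 oz × 5/8 × 28.35 g/oz ÷ 170 g/cup ≈ 1.0 cup
sliced almonds: (2 cup + 6 tbsp = 2.375 cup) × 5/8 × 108 g/cup ≈ 160.3 g

bread flour: 11.6 g; chocolate chips: 1.0 cup; sliced almonds: 160.3 g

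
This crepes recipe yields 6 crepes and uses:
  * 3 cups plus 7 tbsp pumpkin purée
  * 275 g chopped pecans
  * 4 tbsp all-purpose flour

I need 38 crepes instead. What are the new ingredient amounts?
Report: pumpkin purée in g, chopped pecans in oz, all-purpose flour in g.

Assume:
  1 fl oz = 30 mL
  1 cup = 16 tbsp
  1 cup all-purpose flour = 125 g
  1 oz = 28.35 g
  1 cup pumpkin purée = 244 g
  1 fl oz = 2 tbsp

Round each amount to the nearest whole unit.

Scaling factor: 38/6 = 19/3.
pumpkin purée: (3 cup + 7 tbsp = 3.4375 cup) × 19/3 × 244 g/cup ≈ 5312 g
chopped pecans: 275 g × 19/3 ÷ 28.35 g/oz ≈ 61 oz
all-purpose flour: 4 tbsp × 19/3 ÷ 16 tbsp/cup × 125 g/cup ≈ 198 g

pumpkin purée: 5312 g; chopped pecans: 61 oz; all-purpose flour: 198 g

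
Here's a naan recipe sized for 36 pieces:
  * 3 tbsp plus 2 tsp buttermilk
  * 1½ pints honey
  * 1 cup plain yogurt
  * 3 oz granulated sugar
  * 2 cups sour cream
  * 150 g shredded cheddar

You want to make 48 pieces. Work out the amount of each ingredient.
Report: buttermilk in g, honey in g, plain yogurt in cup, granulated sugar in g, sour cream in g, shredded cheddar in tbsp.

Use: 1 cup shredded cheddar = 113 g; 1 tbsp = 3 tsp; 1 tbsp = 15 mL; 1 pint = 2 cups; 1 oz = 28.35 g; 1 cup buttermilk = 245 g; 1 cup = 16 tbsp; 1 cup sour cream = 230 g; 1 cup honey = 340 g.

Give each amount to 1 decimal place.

Scaling factor: 48/36 = 4/3.
buttermilk: (3 tbsp + 2 tsp = 11/3 tbsp) × 4/3 ÷ 16 tbsp/cup × 245 g/cup ≈ 74.9 g
honey: 1.5 pint × 4/3 × 2 cup/pint × 340 g/cup = 1360.0 g
plain yogurt: 1 cup × 4/3 ≈ 1.3 cup
granulated sugar: 3 oz × 4/3 × 28.35 g/oz = 113.4 g
sour cream: 2 cup × 4/3 × 230 g/cup ≈ 613.3 g
shredded cheddar: 150 g × 4/3 ÷ 113 g/cup × 16 tbsp/cup ≈ 28.3 tbsp

buttermilk: 74.9 g; honey: 1360.0 g; plain yogurt: 1.3 cup; granulated sugar: 113.4 g; sour cream: 613.3 g; shredded cheddar: 28.3 tbsp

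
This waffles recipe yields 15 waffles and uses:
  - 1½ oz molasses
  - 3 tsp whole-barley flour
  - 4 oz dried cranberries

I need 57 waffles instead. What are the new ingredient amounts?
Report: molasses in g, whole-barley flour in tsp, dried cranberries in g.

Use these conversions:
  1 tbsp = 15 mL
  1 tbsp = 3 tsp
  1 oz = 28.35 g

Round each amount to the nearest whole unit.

Scaling factor: 57/15 = 19/5 = 3.8.
molasses: 1.5 oz × 19/5 × 28.35 g/oz ≈ 162 g
whole-barley flour: 3 tsp × 19/5 ≈ 11 tsp
dried cranberries: 4 oz × 19/5 × 28.35 g/oz ≈ 431 g

molasses: 162 g; whole-barley flour: 11 tsp; dried cranberries: 431 g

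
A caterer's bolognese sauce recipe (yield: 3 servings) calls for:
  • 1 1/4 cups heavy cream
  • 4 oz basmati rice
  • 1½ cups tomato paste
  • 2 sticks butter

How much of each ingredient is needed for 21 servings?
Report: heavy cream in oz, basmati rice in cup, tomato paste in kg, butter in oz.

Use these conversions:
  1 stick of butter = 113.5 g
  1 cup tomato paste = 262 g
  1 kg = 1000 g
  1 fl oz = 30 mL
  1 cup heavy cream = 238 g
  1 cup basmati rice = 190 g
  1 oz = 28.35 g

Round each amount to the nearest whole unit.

heavy cream: 73 oz; basmati rice: 4 cup; tomato paste: 3 kg; butter: 56 oz

Scaling factor: 21/3 = 7.
heavy cream: 1.25 cup × 7 × 238 g/cup ÷ 28.35 g/oz ≈ 73 oz
basmati rice: 4 oz × 7 × 28.35 g/oz ÷ 190 g/cup ≈ 4 cup
tomato paste: 1.5 cup × 7 × 262 g/cup ÷ 1000 g/kg ≈ 3 kg
butter: 2 stick × 7 × 113.5 g/stick ÷ 28.35 g/oz ≈ 56 oz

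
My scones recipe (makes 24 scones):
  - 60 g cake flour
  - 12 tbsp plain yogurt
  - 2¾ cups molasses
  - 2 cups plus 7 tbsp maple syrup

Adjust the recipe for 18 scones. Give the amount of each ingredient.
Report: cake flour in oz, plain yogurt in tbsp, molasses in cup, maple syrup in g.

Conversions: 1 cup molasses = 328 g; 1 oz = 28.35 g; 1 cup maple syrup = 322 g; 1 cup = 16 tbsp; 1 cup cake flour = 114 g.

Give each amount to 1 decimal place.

cake flour: 1.6 oz; plain yogurt: 9.0 tbsp; molasses: 2.1 cup; maple syrup: 588.7 g

Scaling factor: 18/24 = 3/4 = 0.75.
cake flour: 60 g × 3/4 ÷ 28.35 g/oz ≈ 1.6 oz
plain yogurt: 12 tbsp × 3/4 = 9.0 tbsp
molasses: 2.75 cup × 3/4 ≈ 2.1 cup
maple syrup: (2 cup + 7 tbsp = 2.4375 cup) × 3/4 × 322 g/cup ≈ 588.7 g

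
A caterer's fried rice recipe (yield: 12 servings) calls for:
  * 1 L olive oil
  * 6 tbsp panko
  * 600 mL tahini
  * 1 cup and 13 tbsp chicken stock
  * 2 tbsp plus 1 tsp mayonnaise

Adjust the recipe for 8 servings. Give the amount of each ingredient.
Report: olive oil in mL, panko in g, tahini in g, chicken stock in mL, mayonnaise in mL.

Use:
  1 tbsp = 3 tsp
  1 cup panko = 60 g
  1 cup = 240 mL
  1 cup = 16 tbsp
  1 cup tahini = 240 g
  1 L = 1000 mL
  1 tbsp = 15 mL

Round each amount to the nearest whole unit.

Scaling factor: 8/12 = 2/3.
olive oil: 1 L × 2/3 × 1000 mL/L ≈ 667 mL
panko: 6 tbsp × 2/3 ÷ 16 tbsp/cup × 60 g/cup = 15 g
tahini: 600 mL × 2/3 ÷ 240 mL/cup × 240 g/cup = 400 g
chicken stock: (1 cup + 13 tbsp = 1.8125 cup) × 2/3 × 240 mL/cup = 290 mL
mayonnaise: (2 tbsp + 1 tsp = 7/3 tbsp) × 2/3 × 15 mL/tbsp ≈ 23 mL

olive oil: 667 mL; panko: 15 g; tahini: 400 g; chicken stock: 290 mL; mayonnaise: 23 mL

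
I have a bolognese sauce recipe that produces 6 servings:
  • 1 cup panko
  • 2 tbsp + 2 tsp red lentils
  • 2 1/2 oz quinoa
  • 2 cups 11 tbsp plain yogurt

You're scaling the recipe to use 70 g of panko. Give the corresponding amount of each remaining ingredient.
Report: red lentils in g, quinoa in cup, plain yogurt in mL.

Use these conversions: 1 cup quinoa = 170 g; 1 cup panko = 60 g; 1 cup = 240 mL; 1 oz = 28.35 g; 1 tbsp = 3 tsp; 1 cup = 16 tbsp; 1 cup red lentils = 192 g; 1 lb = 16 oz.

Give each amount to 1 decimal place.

red lentils: 37.3 g; quinoa: 0.5 cup; plain yogurt: 752.5 mL

The original recipe has 60 g of panko, so the scaling factor is 70 ÷ 60 = 7/6.
red lentils: (2 tbsp + 2 tsp = 8/3 tbsp) × 7/6 ÷ 16 tbsp/cup × 192 g/cup ≈ 37.3 g
quinoa: 2.5 oz × 7/6 × 28.35 g/oz ÷ 170 g/cup ≈ 0.5 cup
plain yogurt: (2 cup + 11 tbsp = 2.6875 cup) × 7/6 × 240 mL/cup = 752.5 mL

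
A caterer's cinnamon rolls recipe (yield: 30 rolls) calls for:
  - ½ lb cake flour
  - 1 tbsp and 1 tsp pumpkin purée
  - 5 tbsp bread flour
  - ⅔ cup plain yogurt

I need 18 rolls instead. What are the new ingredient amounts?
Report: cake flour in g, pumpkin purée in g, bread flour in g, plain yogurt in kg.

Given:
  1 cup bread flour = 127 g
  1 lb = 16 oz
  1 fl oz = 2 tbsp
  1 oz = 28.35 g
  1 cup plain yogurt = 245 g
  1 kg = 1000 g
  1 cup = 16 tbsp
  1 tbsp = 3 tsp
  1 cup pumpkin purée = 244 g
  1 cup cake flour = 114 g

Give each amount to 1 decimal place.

Scaling factor: 18/30 = 3/5 = 0.6.
cake flour: 0.5 lb × 3/5 × 16 oz/lb × 28.35 g/oz ≈ 136.1 g
pumpkin purée: (1 tbsp + 1 tsp = 4/3 tbsp) × 3/5 ÷ 16 tbsp/cup × 244 g/cup = 12.2 g
bread flour: 5 tbsp × 3/5 ÷ 16 tbsp/cup × 127 g/cup ≈ 23.8 g
plain yogurt: 2/3 cup × 3/5 × 245 g/cup ÷ 1000 g/kg ≈ 0.1 kg

cake flour: 136.1 g; pumpkin purée: 12.2 g; bread flour: 23.8 g; plain yogurt: 0.1 kg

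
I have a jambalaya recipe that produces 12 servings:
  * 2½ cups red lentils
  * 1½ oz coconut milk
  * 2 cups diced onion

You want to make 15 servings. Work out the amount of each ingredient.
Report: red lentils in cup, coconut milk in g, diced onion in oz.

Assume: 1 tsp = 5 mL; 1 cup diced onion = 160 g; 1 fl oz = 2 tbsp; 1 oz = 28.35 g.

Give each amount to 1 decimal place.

red lentils: 3.1 cup; coconut milk: 53.2 g; diced onion: 14.1 oz

Scaling factor: 15/12 = 5/4 = 1.25.
red lentils: 2.5 cup × 5/4 ≈ 3.1 cup
coconut milk: 1.5 oz × 5/4 × 28.35 g/oz ≈ 53.2 g
diced onion: 2 cup × 5/4 × 160 g/cup ÷ 28.35 g/oz ≈ 14.1 oz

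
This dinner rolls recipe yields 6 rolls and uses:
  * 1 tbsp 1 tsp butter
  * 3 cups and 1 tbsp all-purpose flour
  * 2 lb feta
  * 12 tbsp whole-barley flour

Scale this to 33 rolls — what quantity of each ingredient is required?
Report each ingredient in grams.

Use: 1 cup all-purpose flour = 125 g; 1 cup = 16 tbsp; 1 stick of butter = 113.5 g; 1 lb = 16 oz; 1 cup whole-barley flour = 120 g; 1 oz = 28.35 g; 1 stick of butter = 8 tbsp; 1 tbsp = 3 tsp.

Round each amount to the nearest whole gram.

Scaling factor: 33/6 = 11/2 = 5.5.
butter: (1 tbsp + 1 tsp = 4/3 tbsp) × 11/2 ÷ 8 tbsp/stick × 113.5 g/stick ≈ 104 g
all-purpose flour: (3 cup + 1 tbsp = 3.0625 cup) × 11/2 × 125 g/cup ≈ 2105 g
feta: 2 lb × 11/2 × 16 oz/lb × 28.35 g/oz ≈ 4990 g
whole-barley flour: 12 tbsp × 11/2 ÷ 16 tbsp/cup × 120 g/cup = 495 g

butter: 104 g; all-purpose flour: 2105 g; feta: 4990 g; whole-barley flour: 495 g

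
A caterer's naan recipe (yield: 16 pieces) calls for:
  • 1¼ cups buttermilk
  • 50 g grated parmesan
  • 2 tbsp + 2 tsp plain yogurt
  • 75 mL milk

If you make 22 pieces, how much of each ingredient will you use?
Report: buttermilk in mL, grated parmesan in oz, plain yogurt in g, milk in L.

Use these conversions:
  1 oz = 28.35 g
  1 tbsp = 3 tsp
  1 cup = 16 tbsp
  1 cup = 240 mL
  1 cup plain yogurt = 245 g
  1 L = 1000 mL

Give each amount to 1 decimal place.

Scaling factor: 22/16 = 11/8 = 1.375.
buttermilk: 1.25 cup × 11/8 × 240 mL/cup = 412.5 mL
grated parmesan: 50 g × 11/8 ÷ 28.35 g/oz ≈ 2.4 oz
plain yogurt: (2 tbsp + 2 tsp = 8/3 tbsp) × 11/8 ÷ 16 tbsp/cup × 245 g/cup ≈ 56.1 g
milk: 75 mL × 11/8 ÷ 1000 mL/L ≈ 0.1 L

buttermilk: 412.5 mL; grated parmesan: 2.4 oz; plain yogurt: 56.1 g; milk: 0.1 L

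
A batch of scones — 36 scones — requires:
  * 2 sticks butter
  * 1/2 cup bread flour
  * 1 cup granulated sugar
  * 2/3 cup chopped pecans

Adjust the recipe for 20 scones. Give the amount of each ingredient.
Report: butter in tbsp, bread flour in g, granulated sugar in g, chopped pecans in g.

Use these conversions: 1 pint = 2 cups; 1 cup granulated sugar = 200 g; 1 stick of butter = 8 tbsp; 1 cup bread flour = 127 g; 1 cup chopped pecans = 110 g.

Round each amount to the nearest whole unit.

butter: 9 tbsp; bread flour: 35 g; granulated sugar: 111 g; chopped pecans: 41 g

Scaling factor: 20/36 = 5/9.
butter: 2 stick × 5/9 × 8 tbsp/stick ≈ 9 tbsp
bread flour: 0.5 cup × 5/9 × 127 g/cup ≈ 35 g
granulated sugar: 1 cup × 5/9 × 200 g/cup ≈ 111 g
chopped pecans: 2/3 cup × 5/9 × 110 g/cup ≈ 41 g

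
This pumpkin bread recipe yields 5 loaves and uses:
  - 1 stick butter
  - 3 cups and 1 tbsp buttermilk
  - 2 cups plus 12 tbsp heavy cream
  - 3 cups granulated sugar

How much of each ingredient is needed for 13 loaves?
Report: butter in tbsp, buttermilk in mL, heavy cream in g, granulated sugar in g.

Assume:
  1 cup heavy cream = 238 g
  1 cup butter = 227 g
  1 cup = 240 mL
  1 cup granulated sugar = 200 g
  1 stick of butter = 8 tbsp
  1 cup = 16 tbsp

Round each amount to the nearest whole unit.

Scaling factor: 13/5 = 2.6.
butter: 1 stick × 13/5 × 8 tbsp/stick ≈ 21 tbsp
buttermilk: (3 cup + 1 tbsp = 3.0625 cup) × 13/5 × 240 mL/cup = 1911 mL
heavy cream: (2 cup + 12 tbsp = 2.75 cup) × 13/5 × 238 g/cup ≈ 1702 g
granulated sugar: 3 cup × 13/5 × 200 g/cup = 1560 g

butter: 21 tbsp; buttermilk: 1911 mL; heavy cream: 1702 g; granulated sugar: 1560 g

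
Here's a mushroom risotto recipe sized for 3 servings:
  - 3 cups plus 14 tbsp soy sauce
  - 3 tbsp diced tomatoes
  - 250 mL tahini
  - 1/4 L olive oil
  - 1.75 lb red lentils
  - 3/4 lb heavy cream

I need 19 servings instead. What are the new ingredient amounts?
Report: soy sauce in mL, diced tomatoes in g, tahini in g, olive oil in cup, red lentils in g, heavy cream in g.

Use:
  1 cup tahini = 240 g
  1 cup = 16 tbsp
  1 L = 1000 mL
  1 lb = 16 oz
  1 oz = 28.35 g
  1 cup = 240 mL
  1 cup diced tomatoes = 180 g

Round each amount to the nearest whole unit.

soy sauce: 5890 mL; diced tomatoes: 214 g; tahini: 1583 g; olive oil: 7 cup; red lentils: 5027 g; heavy cream: 2155 g

Scaling factor: 19/3.
soy sauce: (3 cup + 14 tbsp = 3.875 cup) × 19/3 × 240 mL/cup = 5890 mL
diced tomatoes: 3 tbsp × 19/3 ÷ 16 tbsp/cup × 180 g/cup ≈ 214 g
tahini: 250 mL × 19/3 ÷ 240 mL/cup × 240 g/cup ≈ 1583 g
olive oil: 0.25 L × 19/3 × 1000 mL/L ÷ 240 mL/cup ≈ 7 cup
red lentils: 1.75 lb × 19/3 × 16 oz/lb × 28.35 g/oz ≈ 5027 g
heavy cream: 0.75 lb × 19/3 × 16 oz/lb × 28.35 g/oz ≈ 2155 g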